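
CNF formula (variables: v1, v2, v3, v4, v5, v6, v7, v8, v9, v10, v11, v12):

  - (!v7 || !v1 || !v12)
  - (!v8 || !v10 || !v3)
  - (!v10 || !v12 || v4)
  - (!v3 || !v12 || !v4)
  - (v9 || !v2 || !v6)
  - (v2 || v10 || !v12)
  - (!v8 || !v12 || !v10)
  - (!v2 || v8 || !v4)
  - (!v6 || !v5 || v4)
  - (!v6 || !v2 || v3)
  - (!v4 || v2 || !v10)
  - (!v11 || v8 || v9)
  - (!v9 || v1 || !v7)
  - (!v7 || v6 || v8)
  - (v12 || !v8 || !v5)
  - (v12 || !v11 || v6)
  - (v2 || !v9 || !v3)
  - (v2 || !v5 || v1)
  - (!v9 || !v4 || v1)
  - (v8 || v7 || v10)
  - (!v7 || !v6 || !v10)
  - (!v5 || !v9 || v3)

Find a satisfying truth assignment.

Pure literal: v5 appears only negated; assign v5 = False.
v11 occurs only negated in the remaining clauses — set v11 = False.
Try v1 = False.
The remaining clauses are satisfied by v2 = True, v3 = True, v4 = False, v6 = False, v7 = False, v8 = True, v9 = True, v10 = False, v12 = True.
Every clause has at least one true literal under this assignment.

v1 = F  v2 = T  v3 = T  v4 = F  v5 = F  v6 = F  v7 = F  v8 = T  v9 = T  v10 = F  v11 = F  v12 = T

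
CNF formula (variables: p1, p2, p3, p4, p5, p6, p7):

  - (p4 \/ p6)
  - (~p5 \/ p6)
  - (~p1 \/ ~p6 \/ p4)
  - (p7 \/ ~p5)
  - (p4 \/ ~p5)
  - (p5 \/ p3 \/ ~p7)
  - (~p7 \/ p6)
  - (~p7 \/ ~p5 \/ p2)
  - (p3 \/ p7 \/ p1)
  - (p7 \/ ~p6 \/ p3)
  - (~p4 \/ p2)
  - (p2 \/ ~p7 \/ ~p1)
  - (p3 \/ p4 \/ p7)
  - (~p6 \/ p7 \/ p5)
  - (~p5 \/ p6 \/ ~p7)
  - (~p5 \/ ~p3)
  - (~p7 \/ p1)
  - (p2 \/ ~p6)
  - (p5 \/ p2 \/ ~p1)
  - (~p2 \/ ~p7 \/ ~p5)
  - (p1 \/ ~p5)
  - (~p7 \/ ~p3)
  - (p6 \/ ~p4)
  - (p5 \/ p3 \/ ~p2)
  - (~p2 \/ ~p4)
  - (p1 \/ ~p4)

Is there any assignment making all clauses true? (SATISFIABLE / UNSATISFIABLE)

p7 = True:
  propagation gives p6=True, p1=True, p4=True, p2=True; an empty clause results — contradiction.
p7 = False:
  propagation gives p5=False, p6=False, p4=True; an empty clause results — contradiction.
Every branch closes, so no satisfying assignment exists.

UNSATISFIABLE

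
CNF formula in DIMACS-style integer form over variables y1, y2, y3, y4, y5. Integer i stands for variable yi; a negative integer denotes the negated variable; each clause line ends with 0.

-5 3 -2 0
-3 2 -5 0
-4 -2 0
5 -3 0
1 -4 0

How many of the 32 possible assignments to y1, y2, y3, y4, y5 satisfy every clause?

10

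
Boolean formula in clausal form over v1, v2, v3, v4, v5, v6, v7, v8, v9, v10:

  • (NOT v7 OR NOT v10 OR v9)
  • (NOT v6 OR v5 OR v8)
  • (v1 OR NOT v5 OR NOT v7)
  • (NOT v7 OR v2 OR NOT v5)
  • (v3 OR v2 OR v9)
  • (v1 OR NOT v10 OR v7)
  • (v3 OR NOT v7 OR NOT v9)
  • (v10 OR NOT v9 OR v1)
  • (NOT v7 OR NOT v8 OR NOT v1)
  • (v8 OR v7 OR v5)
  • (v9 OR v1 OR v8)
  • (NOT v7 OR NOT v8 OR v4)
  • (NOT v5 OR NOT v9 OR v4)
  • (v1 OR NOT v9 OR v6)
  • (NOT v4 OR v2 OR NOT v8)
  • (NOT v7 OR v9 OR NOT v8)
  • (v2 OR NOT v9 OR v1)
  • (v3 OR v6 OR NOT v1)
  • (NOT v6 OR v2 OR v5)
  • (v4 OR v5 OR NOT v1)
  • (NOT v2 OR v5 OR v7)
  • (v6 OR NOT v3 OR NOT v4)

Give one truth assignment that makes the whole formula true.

Try v1 = True.
Set v2 = True and propagate.
Branch on v3: take v3 = True.
The remaining clauses are satisfied by v4 = True, v5 = True, v6 = True, v7 = False, v8 = False, v9 = False, v10 = False.
Every clause has at least one true literal under this assignment.
Check each clause:
  1. (NOT v10 OR NOT v7 OR v9) — NOT v7 is true.
  2. (v5 OR v8 OR NOT v6) — v5 is true.
  3. (NOT v7 OR NOT v5 OR v1) — v1 is true.
  4. (v2 OR NOT v7 OR NOT v5) — NOT v7 is true.
  5. (v9 OR v3 OR v2) — v2 is true.
  6. (NOT v10 OR v1 OR v7) — v1 is true.
  7. (v3 OR NOT v7 OR NOT v9) — NOT v7 is true.
  8. (v1 OR NOT v9 OR v10) — v1 is true.
  9. (NOT v8 OR NOT v7 OR NOT v1) — NOT v8 is true.
  10. (v5 OR v8 OR v7) — v5 is true.
  11. (v1 OR v9 OR v8) — v1 is true.
  12. (v4 OR NOT v7 OR NOT v8) — NOT v8 is true.
  13. (NOT v5 OR NOT v9 OR v4) — v4 is true.
  14. (NOT v9 OR v1 OR v6) — v1 is true.
  15. (NOT v8 OR v2 OR NOT v4) — NOT v8 is true.
  16. (NOT v8 OR v9 OR NOT v7) — NOT v8 is true.
  17. (v2 OR v1 OR NOT v9) — v1 is true.
  18. (NOT v1 OR v3 OR v6) — v3 is true.
  19. (v5 OR v2 OR NOT v6) — v2 is true.
  20. (v4 OR NOT v1 OR v5) — v4 is true.
  21. (NOT v2 OR v7 OR v5) — v5 is true.
  22. (NOT v4 OR v6 OR NOT v3) — v6 is true.

v1=True, v2=True, v3=True, v4=True, v5=True, v6=True, v7=False, v8=False, v9=False, v10=False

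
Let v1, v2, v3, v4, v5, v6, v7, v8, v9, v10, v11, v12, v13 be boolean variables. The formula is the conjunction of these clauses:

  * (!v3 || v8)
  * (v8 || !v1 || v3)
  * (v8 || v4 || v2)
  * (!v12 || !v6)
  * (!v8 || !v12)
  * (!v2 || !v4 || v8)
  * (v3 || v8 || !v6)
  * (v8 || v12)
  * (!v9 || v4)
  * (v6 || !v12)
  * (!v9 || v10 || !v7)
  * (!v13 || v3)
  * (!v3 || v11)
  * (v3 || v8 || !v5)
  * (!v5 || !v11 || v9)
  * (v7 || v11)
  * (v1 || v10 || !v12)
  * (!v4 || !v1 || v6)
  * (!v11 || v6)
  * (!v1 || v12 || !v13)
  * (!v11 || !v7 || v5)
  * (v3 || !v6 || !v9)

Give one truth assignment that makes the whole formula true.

v13 occurs only negated in the remaining clauses — set v13 = False.
Set v1 = False and propagate.
For the remaining variables, v2 = True, v3 = False, v4 = True, v5 = False, v6 = True, v7 = True, v8 = True, v9 = False, v10 = False, v11 = False, v12 = False works.
Every clause has at least one true literal under this assignment.

v1=F, v2=T, v3=F, v4=T, v5=F, v6=T, v7=T, v8=T, v9=F, v10=F, v11=F, v12=F, v13=F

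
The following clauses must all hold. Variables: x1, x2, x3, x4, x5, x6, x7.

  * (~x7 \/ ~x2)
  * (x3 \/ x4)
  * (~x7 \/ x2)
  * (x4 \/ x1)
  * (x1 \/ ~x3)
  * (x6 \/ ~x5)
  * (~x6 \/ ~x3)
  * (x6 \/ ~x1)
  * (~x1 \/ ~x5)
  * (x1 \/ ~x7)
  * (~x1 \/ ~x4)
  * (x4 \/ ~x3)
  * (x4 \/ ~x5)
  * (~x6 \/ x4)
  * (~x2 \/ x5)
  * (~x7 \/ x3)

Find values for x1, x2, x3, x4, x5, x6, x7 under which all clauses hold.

x1 = False, x2 = False, x3 = False, x4 = True, x5 = True, x6 = True, x7 = False

Pure literal: x7 appears only negated; assign x7 = False.
Try x1 = False.
  then x4 is forced to True.
  then x3 is forced to False.
Set x2 = False and propagate.
Set x5 = True and propagate.
  then x6 is forced to True.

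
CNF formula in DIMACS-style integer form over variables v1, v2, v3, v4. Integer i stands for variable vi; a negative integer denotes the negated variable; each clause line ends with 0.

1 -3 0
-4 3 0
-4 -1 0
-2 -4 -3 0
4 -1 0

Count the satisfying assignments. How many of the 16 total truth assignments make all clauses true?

The models are:
  v1=F v2=F v3=F v4=F
  v1=F v2=T v3=F v4=F
That's 2 in total.

2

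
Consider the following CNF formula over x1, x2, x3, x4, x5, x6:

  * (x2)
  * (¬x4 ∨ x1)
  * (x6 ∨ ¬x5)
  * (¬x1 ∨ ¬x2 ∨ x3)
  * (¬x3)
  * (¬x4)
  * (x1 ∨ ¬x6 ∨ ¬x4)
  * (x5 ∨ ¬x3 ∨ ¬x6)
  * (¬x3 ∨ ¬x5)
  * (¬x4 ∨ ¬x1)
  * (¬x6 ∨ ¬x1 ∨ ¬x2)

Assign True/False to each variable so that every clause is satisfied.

x1 = 0, x2 = 1, x3 = 0, x4 = 0, x5 = 0, x6 = 1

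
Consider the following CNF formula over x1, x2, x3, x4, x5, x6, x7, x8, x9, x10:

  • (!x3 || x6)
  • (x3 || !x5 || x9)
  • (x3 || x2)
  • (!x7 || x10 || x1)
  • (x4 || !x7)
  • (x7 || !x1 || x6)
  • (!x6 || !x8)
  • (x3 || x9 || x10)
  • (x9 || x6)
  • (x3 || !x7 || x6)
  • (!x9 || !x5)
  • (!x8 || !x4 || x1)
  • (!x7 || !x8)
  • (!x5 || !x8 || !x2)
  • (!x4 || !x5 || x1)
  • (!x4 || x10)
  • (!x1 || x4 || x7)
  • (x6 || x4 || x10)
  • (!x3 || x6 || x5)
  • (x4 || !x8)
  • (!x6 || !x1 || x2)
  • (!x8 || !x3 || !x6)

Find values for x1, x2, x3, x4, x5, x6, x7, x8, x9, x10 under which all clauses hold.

Pure literal: x8 appears only negated; assign x8 = False.
x10 occurs only positively in the remaining clauses — set x10 = True.
Branch on x1: take x1 = False.
The remaining clauses are satisfied by x2 = True, x3 = False, x4 = False, x5 = False, x6 = False, x7 = False, x9 = True.
Check each clause:
  1. (x6 || !x3) — !x3 is true.
  2. (x9 || !x5 || x3) — x9 is true.
  3. (x3 || x2) — x2 is true.
  4. (!x7 || x10 || x1) — !x7 is true.
  5. (!x7 || x4) — !x7 is true.
  6. (x7 || x6 || !x1) — !x1 is true.
  7. (!x8 || !x6) — !x8 is true.
  8. (x10 || x9 || x3) — x9 is true.
  9. (x9 || x6) — x9 is true.
  10. (!x7 || x3 || x6) — !x7 is true.
  11. (!x5 || !x9) — !x5 is true.
  12. (!x4 || x1 || !x8) — !x8 is true.
  13. (!x8 || !x7) — !x8 is true.
  14. (!x2 || !x8 || !x5) — !x8 is true.
  15. (!x4 || !x5 || x1) — !x5 is true.
  16. (!x4 || x10) — x10 is true.
  17. (x4 || x7 || !x1) — !x1 is true.
  18. (x4 || x10 || x6) — x10 is true.
  19. (x6 || x5 || !x3) — !x3 is true.
  20. (x4 || !x8) — !x8 is true.
  21. (!x6 || !x1 || x2) — !x6 is true.
  22. (!x3 || !x6 || !x8) — !x8 is true.

x1=0, x2=1, x3=0, x4=0, x5=0, x6=0, x7=0, x8=0, x9=1, x10=1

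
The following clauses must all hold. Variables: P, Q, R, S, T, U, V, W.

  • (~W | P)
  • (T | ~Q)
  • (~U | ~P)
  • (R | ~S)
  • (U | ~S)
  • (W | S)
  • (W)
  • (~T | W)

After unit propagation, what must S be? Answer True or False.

False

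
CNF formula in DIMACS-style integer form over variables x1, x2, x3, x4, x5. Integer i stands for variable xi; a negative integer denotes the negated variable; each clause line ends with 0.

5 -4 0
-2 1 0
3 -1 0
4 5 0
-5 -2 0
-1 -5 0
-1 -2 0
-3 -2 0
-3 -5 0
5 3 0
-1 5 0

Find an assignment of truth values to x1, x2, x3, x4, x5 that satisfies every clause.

x1=F, x2=F, x3=F, x4=F, x5=T

x2 occurs only negated in the remaining clauses — set x2 = False.
Try x1 = False.
Branch on x3: take x3 = False.
  then x5 is forced to True.
x4 is now unconstrained; take x4 = False.
Every clause has at least one true literal under this assignment.
Check each clause:
  1. (NOT x4 OR x5) — NOT x4 is true.
  2. (NOT x2 OR x1) — NOT x2 is true.
  3. (x3 OR NOT x1) — NOT x1 is true.
  4. (x4 OR x5) — x5 is true.
  5. (NOT x5 OR NOT x2) — NOT x2 is true.
  6. (NOT x5 OR NOT x1) — NOT x1 is true.
  7. (NOT x1 OR NOT x2) — NOT x1 is true.
  8. (NOT x2 OR NOT x3) — NOT x3 is true.
  9. (NOT x3 OR NOT x5) — NOT x3 is true.
  10. (x3 OR x5) — x5 is true.
  11. (NOT x1 OR x5) — x5 is true.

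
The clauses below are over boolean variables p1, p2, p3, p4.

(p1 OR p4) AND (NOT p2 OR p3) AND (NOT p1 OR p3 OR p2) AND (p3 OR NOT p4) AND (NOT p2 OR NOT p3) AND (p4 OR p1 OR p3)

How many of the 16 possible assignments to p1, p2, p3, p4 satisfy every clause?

3

Satisfying assignments:
  p1=F p2=F p3=T p4=T
  p1=T p2=F p3=T p4=F
  p1=T p2=F p3=T p4=T
Count: 3.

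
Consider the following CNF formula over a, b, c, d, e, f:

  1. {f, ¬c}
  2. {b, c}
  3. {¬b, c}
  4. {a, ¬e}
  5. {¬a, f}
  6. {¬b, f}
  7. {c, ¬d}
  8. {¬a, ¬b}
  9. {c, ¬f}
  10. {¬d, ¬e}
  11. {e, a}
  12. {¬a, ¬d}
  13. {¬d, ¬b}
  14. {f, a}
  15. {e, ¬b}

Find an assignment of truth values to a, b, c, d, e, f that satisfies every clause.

a=1, b=0, c=1, d=0, e=0, f=1

Pure literal: d appears only negated; assign d = False.
Set a = True and propagate.
  then f is forced to True.
  then b is forced to False.
  then c is forced to True.
e is now unconstrained; take e = False.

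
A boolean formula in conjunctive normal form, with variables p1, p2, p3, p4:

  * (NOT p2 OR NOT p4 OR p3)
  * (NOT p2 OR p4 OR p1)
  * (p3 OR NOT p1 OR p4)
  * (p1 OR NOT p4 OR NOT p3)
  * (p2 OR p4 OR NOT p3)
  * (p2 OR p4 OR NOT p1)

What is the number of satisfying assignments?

6

Satisfying assignments:
  p1=0 p2=0 p3=0 p4=0
  p1=0 p2=0 p3=0 p4=1
  p1=1 p2=0 p3=0 p4=1
  p1=1 p2=0 p3=1 p4=1
  p1=1 p2=1 p3=1 p4=0
  p1=1 p2=1 p3=1 p4=1
That's 6 in total.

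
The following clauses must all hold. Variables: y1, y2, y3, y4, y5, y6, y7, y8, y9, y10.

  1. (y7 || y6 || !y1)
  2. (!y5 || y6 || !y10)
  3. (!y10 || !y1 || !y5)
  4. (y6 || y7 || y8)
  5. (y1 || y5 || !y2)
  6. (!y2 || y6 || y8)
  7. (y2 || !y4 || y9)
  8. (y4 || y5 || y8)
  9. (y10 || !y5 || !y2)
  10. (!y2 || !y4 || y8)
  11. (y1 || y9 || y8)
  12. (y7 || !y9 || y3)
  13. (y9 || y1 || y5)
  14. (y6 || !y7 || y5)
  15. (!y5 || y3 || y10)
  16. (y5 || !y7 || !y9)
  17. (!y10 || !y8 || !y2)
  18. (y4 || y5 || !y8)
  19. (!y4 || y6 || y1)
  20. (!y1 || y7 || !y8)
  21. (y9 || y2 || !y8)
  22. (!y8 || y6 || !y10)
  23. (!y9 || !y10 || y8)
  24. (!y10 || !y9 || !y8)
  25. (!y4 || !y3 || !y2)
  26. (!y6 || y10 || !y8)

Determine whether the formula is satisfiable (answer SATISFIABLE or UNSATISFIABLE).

SATISFIABLE

Set y1 = True and propagate.
Branch on y2: take y2 = False.
Set y3 = True and propagate.
The remaining clauses are satisfied by y4 = False, y5 = True, y6 = False, y7 = True, y8 = True, y9 = True, y10 = False.
So y1=True  y2=False  y3=True  y4=False  y5=True  y6=False  y7=True  y8=True  y9=True  y10=False is a satisfying assignment.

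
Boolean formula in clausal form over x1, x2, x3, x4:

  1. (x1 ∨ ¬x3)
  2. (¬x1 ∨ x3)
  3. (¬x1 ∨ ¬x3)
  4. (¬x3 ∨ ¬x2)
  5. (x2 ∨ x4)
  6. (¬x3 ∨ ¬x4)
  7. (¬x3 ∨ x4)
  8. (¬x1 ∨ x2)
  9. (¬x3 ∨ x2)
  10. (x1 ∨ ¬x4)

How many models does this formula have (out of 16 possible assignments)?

1

Satisfying assignments:
  x1=F x2=T x3=F x4=F
Count: 1.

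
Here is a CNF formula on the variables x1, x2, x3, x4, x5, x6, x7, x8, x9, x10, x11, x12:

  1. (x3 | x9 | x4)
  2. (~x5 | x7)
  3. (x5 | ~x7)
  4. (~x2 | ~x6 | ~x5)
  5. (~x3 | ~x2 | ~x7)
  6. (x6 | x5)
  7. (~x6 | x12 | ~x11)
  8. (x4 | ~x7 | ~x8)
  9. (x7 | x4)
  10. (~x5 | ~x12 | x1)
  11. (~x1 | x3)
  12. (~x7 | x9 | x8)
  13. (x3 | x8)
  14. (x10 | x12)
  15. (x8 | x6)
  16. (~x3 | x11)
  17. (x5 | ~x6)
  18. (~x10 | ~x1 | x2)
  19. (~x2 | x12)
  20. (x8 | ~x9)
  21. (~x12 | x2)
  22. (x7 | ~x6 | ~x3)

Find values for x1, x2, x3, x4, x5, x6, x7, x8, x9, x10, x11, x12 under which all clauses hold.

x1=0, x2=0, x3=0, x4=1, x5=1, x6=1, x7=1, x8=1, x9=1, x10=1, x11=0, x12=0

x4 occurs only positively in the remaining clauses — set x4 = True.
Set x1 = False and propagate.
Set x2 = False and propagate.
  then x12 is forced to False.
  then x10 is forced to True.
The remaining clauses are satisfied by x3 = False, x5 = True, x6 = True, x7 = True, x8 = True, x9 = True, x11 = False.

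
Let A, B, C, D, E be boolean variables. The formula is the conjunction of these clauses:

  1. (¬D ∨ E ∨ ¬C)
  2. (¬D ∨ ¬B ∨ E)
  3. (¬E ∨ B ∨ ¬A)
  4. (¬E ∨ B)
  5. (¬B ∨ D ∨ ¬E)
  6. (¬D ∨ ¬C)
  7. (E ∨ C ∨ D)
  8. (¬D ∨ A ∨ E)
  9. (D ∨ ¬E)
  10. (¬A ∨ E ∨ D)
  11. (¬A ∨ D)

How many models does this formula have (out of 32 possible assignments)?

5

Satisfying assignments:
  A=0 B=0 C=1 D=0 E=0
  A=0 B=1 C=0 D=1 E=1
  A=0 B=1 C=1 D=0 E=0
  A=1 B=0 C=0 D=1 E=0
  A=1 B=1 C=0 D=1 E=1
Count: 5.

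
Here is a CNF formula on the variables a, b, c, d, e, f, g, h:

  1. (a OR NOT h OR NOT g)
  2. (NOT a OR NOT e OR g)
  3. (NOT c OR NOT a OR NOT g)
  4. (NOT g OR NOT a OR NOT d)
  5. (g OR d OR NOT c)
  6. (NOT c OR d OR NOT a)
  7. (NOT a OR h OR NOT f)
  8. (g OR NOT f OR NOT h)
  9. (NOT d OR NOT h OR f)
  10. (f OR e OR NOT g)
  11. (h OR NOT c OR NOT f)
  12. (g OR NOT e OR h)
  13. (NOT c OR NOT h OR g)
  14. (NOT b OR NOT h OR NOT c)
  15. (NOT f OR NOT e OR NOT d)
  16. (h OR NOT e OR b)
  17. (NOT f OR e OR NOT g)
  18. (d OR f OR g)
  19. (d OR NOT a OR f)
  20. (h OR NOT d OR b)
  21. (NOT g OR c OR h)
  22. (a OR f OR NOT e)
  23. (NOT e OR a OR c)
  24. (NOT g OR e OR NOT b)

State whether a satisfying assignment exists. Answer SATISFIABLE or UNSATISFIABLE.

Branch on a: take a = True.
For the remaining variables, b = True, c = False, d = True, e = False, f = False, g = False, h = False works.
So a = True, b = True, c = False, d = True, e = False, f = False, g = False, h = False is a satisfying assignment.

SATISFIABLE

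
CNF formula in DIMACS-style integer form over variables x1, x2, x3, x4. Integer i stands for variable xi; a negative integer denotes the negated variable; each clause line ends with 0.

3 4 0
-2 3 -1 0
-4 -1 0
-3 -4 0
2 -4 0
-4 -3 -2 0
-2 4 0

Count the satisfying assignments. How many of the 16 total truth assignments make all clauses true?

3

The models are:
  x1=0 x2=0 x3=1 x4=0
  x1=0 x2=1 x3=0 x4=1
  x1=1 x2=0 x3=1 x4=0
That's 3 in total.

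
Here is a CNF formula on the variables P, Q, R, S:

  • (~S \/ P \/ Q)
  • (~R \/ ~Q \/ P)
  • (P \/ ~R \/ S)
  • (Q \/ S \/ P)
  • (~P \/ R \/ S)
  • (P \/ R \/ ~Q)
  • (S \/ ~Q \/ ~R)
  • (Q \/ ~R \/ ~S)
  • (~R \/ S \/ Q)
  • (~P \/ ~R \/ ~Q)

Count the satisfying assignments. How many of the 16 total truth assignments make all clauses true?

2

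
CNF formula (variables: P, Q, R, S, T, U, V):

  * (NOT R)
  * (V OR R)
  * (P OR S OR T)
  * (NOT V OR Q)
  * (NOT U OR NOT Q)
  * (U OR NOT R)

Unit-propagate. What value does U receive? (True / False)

False

(NOT R) stands alone — R = False.
(V OR R) with R = False leaves only V, so V = True.
(NOT V OR Q): since V = True, the clause reduces to (Q). Q = True.
From (NOT U OR NOT Q) and Q = True: U = False.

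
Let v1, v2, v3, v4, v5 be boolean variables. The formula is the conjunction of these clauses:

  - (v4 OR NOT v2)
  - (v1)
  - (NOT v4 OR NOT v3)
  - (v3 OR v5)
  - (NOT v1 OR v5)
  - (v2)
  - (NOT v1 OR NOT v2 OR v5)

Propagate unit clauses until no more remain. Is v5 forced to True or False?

True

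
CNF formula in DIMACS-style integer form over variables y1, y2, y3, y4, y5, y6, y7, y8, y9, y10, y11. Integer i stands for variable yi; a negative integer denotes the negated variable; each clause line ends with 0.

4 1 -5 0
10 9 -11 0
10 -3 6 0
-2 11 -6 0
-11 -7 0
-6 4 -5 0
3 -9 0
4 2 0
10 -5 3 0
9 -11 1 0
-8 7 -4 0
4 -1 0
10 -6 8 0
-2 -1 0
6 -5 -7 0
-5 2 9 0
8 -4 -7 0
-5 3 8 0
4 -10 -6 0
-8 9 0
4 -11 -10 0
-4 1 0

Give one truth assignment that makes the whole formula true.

y1=1  y2=0  y3=1  y4=1  y5=1  y6=1  y7=1  y8=1  y9=1  y10=0  y11=0

Set y1 = True and propagate.
  then y4 is forced to True.
  then y2 is forced to False.
Branch on y3: take y3 = True.
Branch on y5: take y5 = True.
  then y9 is forced to True.
The remaining clauses are satisfied by y6 = True, y7 = True, y8 = True, y10 = False, y11 = False.
Every clause has at least one true literal under this assignment.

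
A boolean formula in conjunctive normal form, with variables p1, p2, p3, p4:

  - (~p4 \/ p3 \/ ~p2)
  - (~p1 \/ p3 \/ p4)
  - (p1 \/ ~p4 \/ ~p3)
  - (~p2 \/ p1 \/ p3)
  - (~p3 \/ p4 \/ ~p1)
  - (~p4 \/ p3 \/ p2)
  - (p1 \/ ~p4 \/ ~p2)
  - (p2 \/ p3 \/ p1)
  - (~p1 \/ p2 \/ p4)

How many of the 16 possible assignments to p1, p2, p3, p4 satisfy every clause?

4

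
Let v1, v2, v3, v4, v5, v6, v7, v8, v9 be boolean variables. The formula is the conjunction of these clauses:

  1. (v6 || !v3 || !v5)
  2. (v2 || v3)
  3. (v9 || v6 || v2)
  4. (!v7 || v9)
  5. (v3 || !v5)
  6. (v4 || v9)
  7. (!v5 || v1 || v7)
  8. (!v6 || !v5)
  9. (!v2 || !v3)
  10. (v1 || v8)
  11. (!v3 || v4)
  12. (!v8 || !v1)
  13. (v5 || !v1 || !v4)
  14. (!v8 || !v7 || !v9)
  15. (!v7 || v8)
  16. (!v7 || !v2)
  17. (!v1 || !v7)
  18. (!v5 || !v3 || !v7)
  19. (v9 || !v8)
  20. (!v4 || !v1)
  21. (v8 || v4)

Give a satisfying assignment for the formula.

Try v1 = False.
  then v8 is forced to True.
  then v9 is forced to True.
  then v7 is forced to False.
  then v5 is forced to False.
Branch on v2: take v2 = True.
  then v3 is forced to False.
v4, v6 are now unconstrained; take v4 = False, v6 = False.
Every clause has at least one true literal under this assignment.
Check each clause:
  1. (!v3 || !v5 || v6) — !v5 is true.
  2. (v2 || v3) — v2 is true.
  3. (v2 || v9 || v6) — v9 is true.
  4. (v9 || !v7) — !v7 is true.
  5. (v3 || !v5) — !v5 is true.
  6. (v9 || v4) — v9 is true.
  7. (v7 || v1 || !v5) — !v5 is true.
  8. (!v6 || !v5) — !v6 is true.
  9. (!v2 || !v3) — !v3 is true.
  10. (v1 || v8) — v8 is true.
  11. (!v3 || v4) — !v3 is true.
  12. (!v1 || !v8) — !v1 is true.
  13. (!v4 || !v1 || v5) — !v4 is true.
  14. (!v8 || !v7 || !v9) — !v7 is true.
  15. (!v7 || v8) — v8 is true.
  16. (!v7 || !v2) — !v7 is true.
  17. (!v1 || !v7) — !v7 is true.
  18. (!v3 || !v5 || !v7) — !v7 is true.
  19. (!v8 || v9) — v9 is true.
  20. (!v1 || !v4) — !v4 is true.
  21. (v4 || v8) — v8 is true.

v1=0, v2=1, v3=0, v4=0, v5=0, v6=0, v7=0, v8=1, v9=1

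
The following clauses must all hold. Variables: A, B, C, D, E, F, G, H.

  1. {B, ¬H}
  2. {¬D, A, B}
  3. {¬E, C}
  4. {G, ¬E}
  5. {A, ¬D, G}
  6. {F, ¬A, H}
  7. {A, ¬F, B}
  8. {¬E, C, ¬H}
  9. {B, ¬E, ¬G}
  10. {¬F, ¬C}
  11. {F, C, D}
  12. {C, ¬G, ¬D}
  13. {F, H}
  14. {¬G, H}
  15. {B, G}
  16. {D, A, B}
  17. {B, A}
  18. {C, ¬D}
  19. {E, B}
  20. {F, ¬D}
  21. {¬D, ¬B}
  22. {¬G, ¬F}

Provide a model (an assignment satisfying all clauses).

Try A = True.
For the remaining variables, B = True, C = False, D = False, E = False, F = True, G = False, H = True works.
Every clause has at least one true literal under this assignment.

A=T, B=T, C=F, D=F, E=F, F=T, G=F, H=T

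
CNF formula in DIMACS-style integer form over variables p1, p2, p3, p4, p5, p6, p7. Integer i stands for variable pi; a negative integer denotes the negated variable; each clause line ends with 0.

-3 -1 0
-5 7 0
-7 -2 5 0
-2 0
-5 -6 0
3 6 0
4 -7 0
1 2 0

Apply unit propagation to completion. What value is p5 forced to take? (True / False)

Unit clause (¬p2) sets p2 = False.
(p1 ∨ p2) with p2 = False leaves only p1, so p1 = True.
From (¬p1 ∨ ¬p3) and p1 = True: p3 = False.
(p6 ∨ p3) with p3 = False leaves only p6, so p6 = True.
(¬p6 ∨ ¬p5) with p6 = True leaves only ¬p5, so p5 = False.

False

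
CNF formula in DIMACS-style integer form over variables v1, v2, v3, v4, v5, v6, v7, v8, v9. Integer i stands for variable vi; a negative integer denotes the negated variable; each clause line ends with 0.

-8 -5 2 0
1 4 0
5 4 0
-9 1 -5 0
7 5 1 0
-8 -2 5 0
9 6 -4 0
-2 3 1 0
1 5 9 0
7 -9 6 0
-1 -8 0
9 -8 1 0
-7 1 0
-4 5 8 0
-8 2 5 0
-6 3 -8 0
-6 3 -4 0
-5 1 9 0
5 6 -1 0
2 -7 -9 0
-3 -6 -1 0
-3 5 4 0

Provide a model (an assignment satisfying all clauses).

Set v1 = True and propagate.
  then v8 is forced to False.
Try v2 = False.
For the remaining variables, v3 = False, v4 = False, v5 = True, v6 = True, v7 = False, v9 = True works.
Check each clause:
  1. (~v5 | ~v8 | v2) — ~v8 is true.
  2. (v4 | v1) — v1 is true.
  3. (v4 | v5) — v5 is true.
  4. (~v5 | ~v9 | v1) — v1 is true.
  5. (v1 | v7 | v5) — v1 is true.
  6. (v5 | ~v2 | ~v8) — ~v8 is true.
  7. (v9 | v6 | ~v4) — v9 is true.
  8. (v1 | ~v2 | v3) — v1 is true.
  9. (v5 | v1 | v9) — v9 is true.
  10. (v6 | v7 | ~v9) — v6 is true.
  11. (~v1 | ~v8) — ~v8 is true.
  12. (~v8 | v9 | v1) — ~v8 is true.
  13. (v1 | ~v7) — v1 is true.
  14. (v8 | ~v4 | v5) — ~v4 is true.
  15. (~v8 | v2 | v5) — ~v8 is true.
  16. (~v8 | v3 | ~v6) — ~v8 is true.
  17. (v3 | ~v4 | ~v6) — ~v4 is true.
  18. (v1 | ~v5 | v9) — v1 is true.
  19. (v5 | v6 | ~v1) — v5 is true.
  20. (~v7 | v2 | ~v9) — ~v7 is true.
  21. (~v6 | ~v1 | ~v3) — ~v3 is true.
  22. (~v3 | v5 | v4) — v5 is true.

v1=1  v2=0  v3=0  v4=0  v5=1  v6=1  v7=0  v8=0  v9=1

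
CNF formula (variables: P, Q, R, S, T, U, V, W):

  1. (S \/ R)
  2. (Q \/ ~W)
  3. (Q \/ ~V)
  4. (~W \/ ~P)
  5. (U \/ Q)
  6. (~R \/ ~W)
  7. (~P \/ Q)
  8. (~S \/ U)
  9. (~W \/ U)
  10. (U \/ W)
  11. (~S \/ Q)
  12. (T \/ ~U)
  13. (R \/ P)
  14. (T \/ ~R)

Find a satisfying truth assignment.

P = False  Q = False  R = True  S = False  T = True  U = True  V = False  W = False

Check each clause:
  1. (R \/ S) — R is true.
  2. (~W \/ Q) — ~W is true.
  3. (~V \/ Q) — ~V is true.
  4. (~W \/ ~P) — ~W is true.
  5. (U \/ Q) — U is true.
  6. (~W \/ ~R) — ~W is true.
  7. (~P \/ Q) — ~P is true.
  8. (U \/ ~S) — ~S is true.
  9. (U \/ ~W) — ~W is true.
  10. (U \/ W) — U is true.
  11. (Q \/ ~S) — ~S is true.
  12. (~U \/ T) — T is true.
  13. (R \/ P) — R is true.
  14. (T \/ ~R) — T is true.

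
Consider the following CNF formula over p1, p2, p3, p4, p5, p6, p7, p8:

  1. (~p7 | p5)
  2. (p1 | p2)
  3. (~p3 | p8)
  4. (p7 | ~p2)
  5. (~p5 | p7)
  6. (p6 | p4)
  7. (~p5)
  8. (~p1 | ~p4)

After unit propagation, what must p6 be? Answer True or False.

True

(~p5) is a unit clause: p5 = False.
(p5 | ~p7) with p5 = False leaves only ~p7, so p7 = False.
From (p7 | ~p2) and p7 = False: p2 = False.
From (p2 | p1) and p2 = False: p1 = True.
From (~p4 | ~p1) and p1 = True: p4 = False.
In (p4 | p6), p4 is now false; p6 must hold, so p6 = True.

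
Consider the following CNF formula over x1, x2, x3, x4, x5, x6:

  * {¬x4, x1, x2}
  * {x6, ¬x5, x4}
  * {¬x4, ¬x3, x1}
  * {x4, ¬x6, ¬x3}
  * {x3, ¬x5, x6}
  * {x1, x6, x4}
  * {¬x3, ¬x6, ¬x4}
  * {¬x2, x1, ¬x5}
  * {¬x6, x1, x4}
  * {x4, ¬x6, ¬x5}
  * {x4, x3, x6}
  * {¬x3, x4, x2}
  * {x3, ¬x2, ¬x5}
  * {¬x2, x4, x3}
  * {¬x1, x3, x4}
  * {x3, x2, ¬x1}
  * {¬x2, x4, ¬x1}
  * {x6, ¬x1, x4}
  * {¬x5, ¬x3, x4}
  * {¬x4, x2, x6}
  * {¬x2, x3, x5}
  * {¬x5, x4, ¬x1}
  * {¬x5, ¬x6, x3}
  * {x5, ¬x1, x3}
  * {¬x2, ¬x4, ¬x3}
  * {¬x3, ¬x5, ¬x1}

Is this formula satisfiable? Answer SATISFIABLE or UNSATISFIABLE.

x4 = True:
  x3 = True:
    propagation gives x1=True, x6=False, x2=True; an empty clause results — contradiction.
  x3 = False:
    x2 = True:
      propagation gives x5=False; contradiction.
    x2 = False:
      propagation gives x1=True; contradiction.
x4 = False:
  x3 = True:
    propagation gives x6=False, x5=False, x1=True; an empty clause results — contradiction.
  x3 = False:
    propagation gives x6=True, x1=True; an empty clause results — contradiction.
Every branch closes, so no satisfying assignment exists.

UNSATISFIABLE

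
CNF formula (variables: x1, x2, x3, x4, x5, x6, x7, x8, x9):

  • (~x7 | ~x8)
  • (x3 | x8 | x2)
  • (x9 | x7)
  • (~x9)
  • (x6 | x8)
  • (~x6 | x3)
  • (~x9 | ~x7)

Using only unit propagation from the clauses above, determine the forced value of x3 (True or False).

True

(~x9) stands alone — x9 = False.
In (x9 | x7), x9 is now false; x7 must hold, so x7 = True.
(~x7 | ~x8): since x7 = True, the clause reduces to (~x8). x8 = False.
In (x8 | x6), x8 is now false; x6 must hold, so x6 = True.
From (~x6 | x3) and x6 = True: x3 = True.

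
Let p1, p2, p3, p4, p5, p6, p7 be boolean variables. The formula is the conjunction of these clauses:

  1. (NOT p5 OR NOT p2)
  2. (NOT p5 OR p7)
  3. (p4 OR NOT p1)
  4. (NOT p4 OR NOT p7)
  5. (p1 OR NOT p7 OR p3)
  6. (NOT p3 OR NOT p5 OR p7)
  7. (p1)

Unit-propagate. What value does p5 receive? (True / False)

False

(p1) stands alone — p1 = True.
From (NOT p1 OR p4) and p1 = True: p4 = True.
(NOT p4 OR NOT p7) with p4 = True leaves only NOT p7, so p7 = False.
(p7 OR NOT p5) with p7 = False leaves only NOT p5, so p5 = False.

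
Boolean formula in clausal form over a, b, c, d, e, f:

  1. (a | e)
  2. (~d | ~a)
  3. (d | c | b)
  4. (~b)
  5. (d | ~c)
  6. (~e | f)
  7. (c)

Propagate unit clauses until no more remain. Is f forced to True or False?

Unit clause (~b) sets b = False.
(c) is a unit clause: c = True.
(d | ~c) with c = True leaves only d, so d = True.
In (~d | ~a), ~d is now false; ~a must hold, so a = False.
In (e | a), a is now false; e must hold, so e = True.
From (f | ~e) and e = True: f = True.

True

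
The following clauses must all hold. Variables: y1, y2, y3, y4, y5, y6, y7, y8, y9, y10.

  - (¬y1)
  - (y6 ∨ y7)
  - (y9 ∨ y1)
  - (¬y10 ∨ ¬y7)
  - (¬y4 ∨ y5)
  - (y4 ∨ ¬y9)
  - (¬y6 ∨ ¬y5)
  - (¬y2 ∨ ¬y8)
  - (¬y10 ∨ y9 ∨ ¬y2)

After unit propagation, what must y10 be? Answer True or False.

False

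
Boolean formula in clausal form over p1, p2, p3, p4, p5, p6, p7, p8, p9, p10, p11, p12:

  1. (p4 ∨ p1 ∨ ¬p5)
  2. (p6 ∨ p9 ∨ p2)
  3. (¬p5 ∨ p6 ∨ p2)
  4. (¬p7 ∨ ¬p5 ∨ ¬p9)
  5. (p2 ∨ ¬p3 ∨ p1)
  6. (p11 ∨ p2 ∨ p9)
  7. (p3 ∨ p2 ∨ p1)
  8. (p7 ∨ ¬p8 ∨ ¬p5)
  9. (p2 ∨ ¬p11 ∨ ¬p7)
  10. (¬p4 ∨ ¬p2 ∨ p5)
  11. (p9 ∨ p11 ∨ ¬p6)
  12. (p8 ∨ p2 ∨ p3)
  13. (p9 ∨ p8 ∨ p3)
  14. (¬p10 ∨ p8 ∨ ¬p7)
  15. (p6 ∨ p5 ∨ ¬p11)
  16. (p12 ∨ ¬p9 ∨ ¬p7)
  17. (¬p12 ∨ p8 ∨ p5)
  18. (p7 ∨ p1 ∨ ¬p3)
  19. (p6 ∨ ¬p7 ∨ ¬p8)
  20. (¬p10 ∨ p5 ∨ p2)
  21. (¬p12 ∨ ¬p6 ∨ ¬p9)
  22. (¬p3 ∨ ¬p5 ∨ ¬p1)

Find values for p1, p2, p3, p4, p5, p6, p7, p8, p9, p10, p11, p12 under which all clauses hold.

p1=1, p2=1, p3=1, p4=0, p5=0, p6=0, p7=0, p8=0, p9=1, p10=1, p11=0, p12=0

Check each clause:
  1. (p4 ∨ p1 ∨ ¬p5) — p1 is true.
  2. (p6 ∨ p2 ∨ p9) — p9 is true.
  3. (¬p5 ∨ p2 ∨ p6) — p2 is true.
  4. (¬p5 ∨ ¬p7 ∨ ¬p9) — ¬p7 is true.
  5. (p2 ∨ p1 ∨ ¬p3) — p1 is true.
  6. (p9 ∨ p2 ∨ p11) — p9 is true.
  7. (p2 ∨ p1 ∨ p3) — p1 is true.
  8. (p7 ∨ ¬p5 ∨ ¬p8) — ¬p8 is true.
  9. (¬p11 ∨ ¬p7 ∨ p2) — ¬p7 is true.
  10. (¬p2 ∨ ¬p4 ∨ p5) — ¬p4 is true.
  11. (¬p6 ∨ p11 ∨ p9) — p9 is true.
  12. (p3 ∨ p8 ∨ p2) — p2 is true.
  13. (p8 ∨ p3 ∨ p9) — p9 is true.
  14. (¬p10 ∨ ¬p7 ∨ p8) — ¬p7 is true.
  15. (p6 ∨ ¬p11 ∨ p5) — ¬p11 is true.
  16. (p12 ∨ ¬p7 ∨ ¬p9) — ¬p7 is true.
  17. (p5 ∨ ¬p12 ∨ p8) — ¬p12 is true.
  18. (p1 ∨ ¬p3 ∨ p7) — p1 is true.
  19. (p6 ∨ ¬p7 ∨ ¬p8) — ¬p8 is true.
  20. (p2 ∨ ¬p10 ∨ p5) — p2 is true.
  21. (¬p6 ∨ ¬p9 ∨ ¬p12) — ¬p6 is true.
  22. (¬p3 ∨ ¬p1 ∨ ¬p5) — ¬p5 is true.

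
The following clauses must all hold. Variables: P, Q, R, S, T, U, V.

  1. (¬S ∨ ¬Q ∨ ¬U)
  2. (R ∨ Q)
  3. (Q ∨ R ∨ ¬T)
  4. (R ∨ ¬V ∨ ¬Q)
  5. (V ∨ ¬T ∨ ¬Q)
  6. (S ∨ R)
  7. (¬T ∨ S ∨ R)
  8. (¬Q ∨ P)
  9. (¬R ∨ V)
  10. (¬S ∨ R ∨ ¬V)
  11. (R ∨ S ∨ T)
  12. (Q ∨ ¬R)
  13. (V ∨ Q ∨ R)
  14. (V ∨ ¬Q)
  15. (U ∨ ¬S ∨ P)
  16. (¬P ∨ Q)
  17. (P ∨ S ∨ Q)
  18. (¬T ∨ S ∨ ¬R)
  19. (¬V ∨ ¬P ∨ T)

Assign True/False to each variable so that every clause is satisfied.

P = True  Q = True  R = True  S = True  T = True  U = False  V = True

Check each clause:
  1. (¬U ∨ ¬S ∨ ¬Q) — ¬U is true.
  2. (R ∨ Q) — Q is true.
  3. (Q ∨ ¬T ∨ R) — Q is true.
  4. (R ∨ ¬Q ∨ ¬V) — R is true.
  5. (¬T ∨ V ∨ ¬Q) — V is true.
  6. (S ∨ R) — R is true.
  7. (S ∨ R ∨ ¬T) — R is true.
  8. (¬Q ∨ P) — P is true.
  9. (V ∨ ¬R) — V is true.
  10. (¬S ∨ ¬V ∨ R) — R is true.
  11. (S ∨ R ∨ T) — R is true.
  12. (¬R ∨ Q) — Q is true.
  13. (V ∨ R ∨ Q) — Q is true.
  14. (V ∨ ¬Q) — V is true.
  15. (¬S ∨ U ∨ P) — P is true.
  16. (¬P ∨ Q) — Q is true.
  17. (P ∨ S ∨ Q) — P is true.
  18. (¬R ∨ ¬T ∨ S) — S is true.
  19. (¬P ∨ T ∨ ¬V) — T is true.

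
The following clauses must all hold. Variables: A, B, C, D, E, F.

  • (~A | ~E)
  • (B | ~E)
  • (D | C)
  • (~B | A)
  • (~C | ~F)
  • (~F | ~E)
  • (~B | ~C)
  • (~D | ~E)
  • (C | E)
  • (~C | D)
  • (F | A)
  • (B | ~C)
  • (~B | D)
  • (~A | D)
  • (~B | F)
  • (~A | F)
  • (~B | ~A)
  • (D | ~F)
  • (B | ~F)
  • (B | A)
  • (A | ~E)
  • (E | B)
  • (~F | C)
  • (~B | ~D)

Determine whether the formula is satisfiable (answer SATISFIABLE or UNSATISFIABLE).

UNSATISFIABLE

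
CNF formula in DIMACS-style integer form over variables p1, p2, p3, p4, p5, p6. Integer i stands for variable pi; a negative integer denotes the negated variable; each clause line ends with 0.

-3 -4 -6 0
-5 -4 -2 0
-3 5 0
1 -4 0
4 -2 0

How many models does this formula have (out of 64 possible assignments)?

Case analysis on p4 and p2:
  p4=1, p2=1: remaining (p1,p3,p5,p6) ∈ {(1,0,0,0); (1,0,0,1)} — 2.
  p4=1, p2=0: 5 of the 16 assignments to (p1,p3,p5,p6) work.
  p4=0, p2=1: a clause becomes empty — 0.
  p4=0, p2=0: p1, p6 free; 3 ways for (p3,p5) × 2^2 = 12.
Total: 2 + 5 + 0 + 12 = 19.

19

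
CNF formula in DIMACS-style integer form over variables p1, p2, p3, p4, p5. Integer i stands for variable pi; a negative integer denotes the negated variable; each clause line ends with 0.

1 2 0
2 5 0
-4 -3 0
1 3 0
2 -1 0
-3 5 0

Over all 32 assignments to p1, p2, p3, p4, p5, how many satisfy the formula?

6

The models are:
  p1=F p2=T p3=T p4=F p5=T
  p1=T p2=T p3=F p4=F p5=F
  p1=T p2=T p3=F p4=F p5=T
  p1=T p2=T p3=F p4=T p5=F
  p1=T p2=T p3=F p4=T p5=T
  p1=T p2=T p3=T p4=F p5=T
That's 6 in total.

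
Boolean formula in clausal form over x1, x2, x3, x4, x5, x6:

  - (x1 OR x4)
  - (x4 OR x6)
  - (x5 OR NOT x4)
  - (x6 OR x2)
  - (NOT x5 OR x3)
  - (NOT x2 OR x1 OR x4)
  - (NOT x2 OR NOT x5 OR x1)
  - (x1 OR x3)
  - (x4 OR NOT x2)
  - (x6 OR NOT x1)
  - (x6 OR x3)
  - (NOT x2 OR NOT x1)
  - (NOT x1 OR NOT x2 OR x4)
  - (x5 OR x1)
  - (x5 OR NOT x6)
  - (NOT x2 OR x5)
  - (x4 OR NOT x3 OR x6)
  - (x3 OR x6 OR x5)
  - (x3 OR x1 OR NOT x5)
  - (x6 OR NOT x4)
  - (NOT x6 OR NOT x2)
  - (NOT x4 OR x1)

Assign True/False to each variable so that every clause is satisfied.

Try x1 = True.
  then x6 is forced to True.
  then x2 is forced to False.
  then x5 is forced to True.
  then x3 is forced to True.
x4 is now unconstrained; take x4 = True.
Every clause has at least one true literal under this assignment.
Check each clause:
  1. (x1 OR x4) — x1 is true.
  2. (x6 OR x4) — x4 is true.
  3. (x5 OR NOT x4) — x5 is true.
  4. (x6 OR x2) — x6 is true.
  5. (NOT x5 OR x3) — x3 is true.
  6. (x1 OR x4 OR NOT x2) — x1 is true.
  7. (NOT x5 OR x1 OR NOT x2) — x1 is true.
  8. (x3 OR x1) — x1 is true.
  9. (x4 OR NOT x2) — x4 is true.
  10. (NOT x1 OR x6) — x6 is true.
  11. (x3 OR x6) — x3 is true.
  12. (NOT x2 OR NOT x1) — NOT x2 is true.
  13. (NOT x2 OR NOT x1 OR x4) — x4 is true.
  14. (x5 OR x1) — x1 is true.
  15. (x5 OR NOT x6) — x5 is true.
  16. (NOT x2 OR x5) — x5 is true.
  17. (x6 OR NOT x3 OR x4) — x4 is true.
  18. (x6 OR x3 OR x5) — x3 is true.
  19. (x1 OR x3 OR NOT x5) — x3 is true.
  20. (NOT x4 OR x6) — x6 is true.
  21. (NOT x6 OR NOT x2) — NOT x2 is true.
  22. (NOT x4 OR x1) — x1 is true.

x1 = True, x2 = False, x3 = True, x4 = True, x5 = True, x6 = True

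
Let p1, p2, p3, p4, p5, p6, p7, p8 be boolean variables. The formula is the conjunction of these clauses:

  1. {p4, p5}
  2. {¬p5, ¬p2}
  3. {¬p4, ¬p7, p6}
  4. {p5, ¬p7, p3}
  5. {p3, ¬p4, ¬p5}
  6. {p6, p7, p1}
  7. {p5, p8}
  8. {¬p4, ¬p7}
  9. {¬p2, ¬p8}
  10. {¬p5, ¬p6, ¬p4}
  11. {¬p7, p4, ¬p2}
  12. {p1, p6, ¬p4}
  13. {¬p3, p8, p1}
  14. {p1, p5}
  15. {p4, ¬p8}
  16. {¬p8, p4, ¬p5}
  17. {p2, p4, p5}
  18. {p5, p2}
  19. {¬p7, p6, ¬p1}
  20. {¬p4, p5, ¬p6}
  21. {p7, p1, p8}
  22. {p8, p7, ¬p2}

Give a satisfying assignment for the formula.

Set p1 = False and propagate.
  then p5 is forced to True.
  then p2 is forced to False.
Set p3 = False and propagate.
  then p4 is forced to False.
  then p8 is forced to False.
  then p7 is forced to True.
p6 is now unconstrained; take p6 = True.
Every clause has at least one true literal under this assignment.

p1 = F, p2 = F, p3 = F, p4 = F, p5 = T, p6 = T, p7 = T, p8 = F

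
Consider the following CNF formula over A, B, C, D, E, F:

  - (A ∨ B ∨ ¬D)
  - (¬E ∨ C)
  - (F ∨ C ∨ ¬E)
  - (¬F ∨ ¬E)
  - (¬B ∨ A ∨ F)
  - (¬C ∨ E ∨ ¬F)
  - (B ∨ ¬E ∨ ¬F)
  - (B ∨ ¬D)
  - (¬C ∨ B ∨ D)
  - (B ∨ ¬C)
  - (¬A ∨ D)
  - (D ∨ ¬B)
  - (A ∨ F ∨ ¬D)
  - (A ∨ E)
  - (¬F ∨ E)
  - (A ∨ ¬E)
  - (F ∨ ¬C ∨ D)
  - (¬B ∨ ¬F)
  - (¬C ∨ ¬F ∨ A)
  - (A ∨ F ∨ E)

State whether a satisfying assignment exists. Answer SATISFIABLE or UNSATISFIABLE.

SATISFIABLE

Try A = True.
  then D is forced to True.
  then B is forced to True.
  then F is forced to False.
Set C = True and propagate.
E is now unconstrained; take E = True.
So A=1, B=1, C=1, D=1, E=1, F=0 is a satisfying assignment.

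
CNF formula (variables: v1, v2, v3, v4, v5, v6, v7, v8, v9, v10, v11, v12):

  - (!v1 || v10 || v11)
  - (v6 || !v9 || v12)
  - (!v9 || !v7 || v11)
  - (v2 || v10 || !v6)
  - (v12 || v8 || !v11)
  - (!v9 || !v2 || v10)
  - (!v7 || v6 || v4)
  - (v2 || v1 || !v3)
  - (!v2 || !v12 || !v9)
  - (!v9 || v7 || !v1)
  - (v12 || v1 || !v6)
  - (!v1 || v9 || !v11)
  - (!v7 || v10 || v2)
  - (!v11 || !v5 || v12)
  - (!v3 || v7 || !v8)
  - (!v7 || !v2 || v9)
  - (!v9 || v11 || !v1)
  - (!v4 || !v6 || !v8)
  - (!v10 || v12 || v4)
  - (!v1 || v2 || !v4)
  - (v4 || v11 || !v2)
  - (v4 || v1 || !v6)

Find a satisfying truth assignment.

v1=True, v2=True, v3=True, v4=True, v5=False, v6=False, v7=False, v8=False, v9=False, v10=True, v11=False, v12=True

v5 occurs only negated in the remaining clauses — set v5 = False.
Set v1 = True and propagate.
For the remaining variables, v2 = True, v3 = True, v4 = True, v6 = False, v7 = False, v8 = False, v9 = False, v10 = True, v11 = False, v12 = True works.
Every clause has at least one true literal under this assignment.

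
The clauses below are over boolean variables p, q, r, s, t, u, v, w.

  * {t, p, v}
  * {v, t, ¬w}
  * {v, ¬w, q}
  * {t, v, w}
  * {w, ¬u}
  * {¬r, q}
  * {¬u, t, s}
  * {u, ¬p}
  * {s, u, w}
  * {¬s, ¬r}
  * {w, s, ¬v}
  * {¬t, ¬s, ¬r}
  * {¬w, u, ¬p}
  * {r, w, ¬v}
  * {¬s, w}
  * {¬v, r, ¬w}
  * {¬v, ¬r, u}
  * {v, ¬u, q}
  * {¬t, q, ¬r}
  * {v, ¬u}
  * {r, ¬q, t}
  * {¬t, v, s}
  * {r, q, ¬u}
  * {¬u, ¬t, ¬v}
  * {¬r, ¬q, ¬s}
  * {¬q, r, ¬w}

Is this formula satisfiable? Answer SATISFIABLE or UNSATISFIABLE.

v = True:
  r = True:
    propagation gives q=True, s=False, w=True, u=True; an empty clause results — contradiction.
  r = False:
    propagation gives w=True; an empty clause results — contradiction.
v = False:
  propagation gives u=False, p=False, t=True, s=True; an empty clause results — contradiction.
Every branch closes, so no satisfying assignment exists.

UNSATISFIABLE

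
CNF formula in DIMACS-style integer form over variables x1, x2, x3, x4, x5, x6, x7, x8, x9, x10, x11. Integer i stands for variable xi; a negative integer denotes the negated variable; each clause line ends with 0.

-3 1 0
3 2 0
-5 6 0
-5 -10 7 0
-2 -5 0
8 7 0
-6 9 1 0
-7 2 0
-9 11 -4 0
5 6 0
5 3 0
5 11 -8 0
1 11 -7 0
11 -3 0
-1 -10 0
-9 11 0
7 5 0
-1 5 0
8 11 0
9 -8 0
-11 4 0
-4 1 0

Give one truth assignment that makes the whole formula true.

x1=True, x2=False, x3=True, x4=True, x5=True, x6=True, x7=False, x8=True, x9=True, x10=False, x11=True

Pure literal: x10 appears only negated; assign x10 = False.
Set x1 = True and propagate.
  then x5 is forced to True.
  then x6 is forced to True.
  then x2 is forced to False.
  then x3 is forced to True.
  then x7 is forced to False.
  then x8 is forced to True.
  then x11 is forced to True.
  then x9 is forced to True.
  then x4 is forced to True.
Every clause has at least one true literal under this assignment.
Check each clause:
  1. (x1 || !x3) — x1 is true.
  2. (x2 || x3) — x3 is true.
  3. (x6 || !x5) — x6 is true.
  4. (!x5 || !x10 || x7) — !x10 is true.
  5. (!x2 || !x5) — !x2 is true.
  6. (x7 || x8) — x8 is true.
  7. (!x6 || x9 || x1) — x9 is true.
  8. (!x7 || x2) — !x7 is true.
  9. (!x4 || x11 || !x9) — x11 is true.
  10. (x6 || x5) — x5 is true.
  11. (x3 || x5) — x3 is true.
  12. (x11 || !x8 || x5) — x11 is true.
  13. (x11 || !x7 || x1) — !x7 is true.
  14. (!x3 || x11) — x11 is true.
  15. (!x1 || !x10) — !x10 is true.
  16. (x11 || !x9) — x11 is true.
  17. (x5 || x7) — x5 is true.
  18. (x5 || !x1) — x5 is true.
  19. (x11 || x8) — x8 is true.
  20. (x9 || !x8) — x9 is true.
  21. (x4 || !x11) — x4 is true.
  22. (!x4 || x1) — x1 is true.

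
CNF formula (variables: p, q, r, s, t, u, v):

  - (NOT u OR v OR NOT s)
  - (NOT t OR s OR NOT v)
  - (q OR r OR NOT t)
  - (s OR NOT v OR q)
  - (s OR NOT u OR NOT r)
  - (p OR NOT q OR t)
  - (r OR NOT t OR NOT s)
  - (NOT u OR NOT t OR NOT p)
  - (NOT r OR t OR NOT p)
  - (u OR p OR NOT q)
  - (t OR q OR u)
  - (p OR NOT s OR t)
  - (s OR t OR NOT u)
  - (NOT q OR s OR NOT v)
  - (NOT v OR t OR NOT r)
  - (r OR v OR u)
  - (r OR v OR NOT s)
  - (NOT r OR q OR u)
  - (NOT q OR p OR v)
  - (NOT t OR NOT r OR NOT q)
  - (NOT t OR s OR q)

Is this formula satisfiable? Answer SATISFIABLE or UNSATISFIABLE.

Branch on p: take p = True.
For the remaining variables, q = False, r = False, s = True, t = False, u = True, v = True works.
Every clause has at least one true literal under this assignment.
So p=1, q=0, r=0, s=1, t=0, u=1, v=1 is a satisfying assignment.

SATISFIABLE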